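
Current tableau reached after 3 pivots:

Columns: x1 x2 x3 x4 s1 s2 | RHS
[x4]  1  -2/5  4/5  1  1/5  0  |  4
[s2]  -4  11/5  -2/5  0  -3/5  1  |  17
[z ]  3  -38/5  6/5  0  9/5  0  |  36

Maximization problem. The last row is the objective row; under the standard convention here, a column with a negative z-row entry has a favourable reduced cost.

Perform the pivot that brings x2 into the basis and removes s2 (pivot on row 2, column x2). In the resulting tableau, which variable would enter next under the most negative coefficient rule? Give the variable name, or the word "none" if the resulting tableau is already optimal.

x1

Pivot element 11/5. New z-row = old z-row − (-38/5)·(row 2/(11/5)).
Updated z-row coefficients: x1: -119/11, x2: 0, x3: -2/11, x4: 0, s1: -3/11, s2: 38/11.
The most negative is -119/11 in column x1, so x1 would enter next.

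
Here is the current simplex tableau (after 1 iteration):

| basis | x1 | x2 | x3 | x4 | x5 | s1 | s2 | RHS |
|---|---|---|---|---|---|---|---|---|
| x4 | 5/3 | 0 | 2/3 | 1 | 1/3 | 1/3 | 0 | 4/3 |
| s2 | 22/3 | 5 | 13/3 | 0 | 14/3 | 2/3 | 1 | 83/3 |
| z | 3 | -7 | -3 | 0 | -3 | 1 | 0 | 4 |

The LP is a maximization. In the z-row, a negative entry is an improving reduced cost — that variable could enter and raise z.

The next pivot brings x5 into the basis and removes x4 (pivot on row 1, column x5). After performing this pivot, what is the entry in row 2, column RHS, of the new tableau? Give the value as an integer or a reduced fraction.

Pivot element is row 1, column x5: 1/3.
Normalize row 1: new (row 1, RHS) = (4/3)/(1/3) = 4.
row 2 ← row 2 − (14/3)·(new row 1): 83/3 − (14/3)·4 = 9.

9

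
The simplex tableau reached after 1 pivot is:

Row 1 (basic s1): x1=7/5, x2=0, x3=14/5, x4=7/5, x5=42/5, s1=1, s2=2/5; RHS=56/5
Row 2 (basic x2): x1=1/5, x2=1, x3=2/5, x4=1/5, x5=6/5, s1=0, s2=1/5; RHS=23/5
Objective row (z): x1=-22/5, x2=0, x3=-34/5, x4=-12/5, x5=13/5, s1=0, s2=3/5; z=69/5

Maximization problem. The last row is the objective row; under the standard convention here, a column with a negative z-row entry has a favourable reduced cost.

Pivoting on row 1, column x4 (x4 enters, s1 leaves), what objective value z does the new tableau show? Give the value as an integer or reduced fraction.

33

Minimum ratio for x4: (56/5)/(7/5) = 8.
z changes by −(z-row coeff of x4)·ratio = −(-12/5)·8 = 96/5.
New z = 69/5 + (96/5) = 33.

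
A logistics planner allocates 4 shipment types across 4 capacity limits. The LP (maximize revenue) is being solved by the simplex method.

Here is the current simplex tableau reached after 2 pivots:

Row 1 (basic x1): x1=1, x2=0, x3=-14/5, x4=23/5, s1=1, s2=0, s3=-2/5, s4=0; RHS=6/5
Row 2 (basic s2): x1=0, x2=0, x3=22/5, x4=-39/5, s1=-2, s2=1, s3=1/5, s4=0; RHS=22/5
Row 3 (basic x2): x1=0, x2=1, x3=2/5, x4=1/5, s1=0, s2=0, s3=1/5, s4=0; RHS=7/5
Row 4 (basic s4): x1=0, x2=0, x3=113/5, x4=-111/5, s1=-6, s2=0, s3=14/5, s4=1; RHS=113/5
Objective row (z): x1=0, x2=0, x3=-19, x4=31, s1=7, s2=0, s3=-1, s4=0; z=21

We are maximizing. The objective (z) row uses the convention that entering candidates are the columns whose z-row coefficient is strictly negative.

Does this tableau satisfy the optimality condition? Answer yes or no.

Column x3 has objective-row coefficient -19, which is negative; an improving pivot exists, so not yet optimal.

no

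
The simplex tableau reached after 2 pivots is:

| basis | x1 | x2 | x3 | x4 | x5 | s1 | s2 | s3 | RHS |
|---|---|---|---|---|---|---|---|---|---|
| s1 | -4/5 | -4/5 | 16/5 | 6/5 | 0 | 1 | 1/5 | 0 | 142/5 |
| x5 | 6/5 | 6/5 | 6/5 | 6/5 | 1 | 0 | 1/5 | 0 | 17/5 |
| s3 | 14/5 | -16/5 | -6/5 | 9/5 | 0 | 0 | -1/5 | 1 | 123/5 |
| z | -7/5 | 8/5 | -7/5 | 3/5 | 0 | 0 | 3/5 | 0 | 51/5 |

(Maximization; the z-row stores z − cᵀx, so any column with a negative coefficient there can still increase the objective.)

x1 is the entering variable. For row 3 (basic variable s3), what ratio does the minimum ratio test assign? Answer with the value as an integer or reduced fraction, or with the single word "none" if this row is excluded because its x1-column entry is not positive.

Ratio = RHS / (x1 entry) = (123/5) / (14/5) = 123/14.

123/14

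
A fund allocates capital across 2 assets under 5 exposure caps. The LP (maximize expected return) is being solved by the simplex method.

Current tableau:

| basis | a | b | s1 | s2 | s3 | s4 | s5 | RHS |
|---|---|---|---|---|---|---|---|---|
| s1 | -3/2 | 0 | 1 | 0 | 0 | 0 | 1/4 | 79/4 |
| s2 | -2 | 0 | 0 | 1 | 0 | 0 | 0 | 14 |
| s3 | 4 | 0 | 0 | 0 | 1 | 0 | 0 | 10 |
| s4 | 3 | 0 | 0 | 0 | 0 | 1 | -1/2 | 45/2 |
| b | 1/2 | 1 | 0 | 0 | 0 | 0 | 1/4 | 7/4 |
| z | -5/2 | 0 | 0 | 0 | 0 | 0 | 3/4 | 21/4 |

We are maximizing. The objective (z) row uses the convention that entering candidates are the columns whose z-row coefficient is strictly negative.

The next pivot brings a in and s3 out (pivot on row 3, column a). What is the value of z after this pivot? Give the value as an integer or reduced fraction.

Minimum ratio for a: 10/4 = 5/2.
z changes by −(z-row coeff of a)·ratio = −(-5/2)·(5/2) = 25/4.
New z = 21/4 + (25/4) = 23/2.

23/2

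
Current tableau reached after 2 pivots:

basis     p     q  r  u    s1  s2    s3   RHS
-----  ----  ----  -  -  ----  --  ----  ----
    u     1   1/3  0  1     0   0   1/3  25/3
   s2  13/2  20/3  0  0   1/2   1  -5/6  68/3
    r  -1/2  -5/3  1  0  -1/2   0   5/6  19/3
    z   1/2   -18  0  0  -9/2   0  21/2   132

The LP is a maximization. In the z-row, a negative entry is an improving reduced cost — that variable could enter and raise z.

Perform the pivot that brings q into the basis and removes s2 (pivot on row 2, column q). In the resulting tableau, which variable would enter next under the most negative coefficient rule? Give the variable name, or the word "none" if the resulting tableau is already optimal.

Pivot element 20/3. New z-row = old z-row − (-18)·(row 2/(20/3)).
Updated z-row coefficients: p: 361/20, q: 0, r: 0, u: 0, s1: -63/20, s2: 27/10, s3: 33/4.
The most negative is -63/20 in column s1, so s1 would enter next.

s1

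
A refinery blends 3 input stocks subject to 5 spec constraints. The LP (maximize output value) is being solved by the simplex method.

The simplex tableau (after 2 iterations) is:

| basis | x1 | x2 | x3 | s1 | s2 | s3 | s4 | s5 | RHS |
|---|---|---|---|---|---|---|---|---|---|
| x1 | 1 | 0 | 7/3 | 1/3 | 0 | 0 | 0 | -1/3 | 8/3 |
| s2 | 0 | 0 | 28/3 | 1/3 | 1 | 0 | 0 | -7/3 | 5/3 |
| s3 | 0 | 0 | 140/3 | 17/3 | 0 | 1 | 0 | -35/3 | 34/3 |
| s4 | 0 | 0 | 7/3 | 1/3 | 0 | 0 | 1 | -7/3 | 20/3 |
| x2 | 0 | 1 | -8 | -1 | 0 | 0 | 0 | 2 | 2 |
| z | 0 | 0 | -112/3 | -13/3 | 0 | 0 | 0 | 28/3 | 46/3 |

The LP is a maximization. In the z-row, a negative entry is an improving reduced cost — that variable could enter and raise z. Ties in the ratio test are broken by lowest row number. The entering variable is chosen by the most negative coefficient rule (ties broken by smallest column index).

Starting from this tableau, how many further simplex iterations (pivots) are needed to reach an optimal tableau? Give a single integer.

pivot: x3 in, s2 out → z = 22
pivot: s1 in, s3 out → z = 97/4
No improving column remains; optimal.

2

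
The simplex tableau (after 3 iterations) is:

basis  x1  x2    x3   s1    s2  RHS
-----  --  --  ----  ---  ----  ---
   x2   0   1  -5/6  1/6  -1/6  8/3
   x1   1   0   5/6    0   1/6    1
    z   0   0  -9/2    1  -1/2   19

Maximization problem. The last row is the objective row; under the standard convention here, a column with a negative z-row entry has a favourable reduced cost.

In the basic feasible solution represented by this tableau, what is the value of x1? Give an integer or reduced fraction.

x1 is basic (row 2); its value is the RHS of that row: 1.

1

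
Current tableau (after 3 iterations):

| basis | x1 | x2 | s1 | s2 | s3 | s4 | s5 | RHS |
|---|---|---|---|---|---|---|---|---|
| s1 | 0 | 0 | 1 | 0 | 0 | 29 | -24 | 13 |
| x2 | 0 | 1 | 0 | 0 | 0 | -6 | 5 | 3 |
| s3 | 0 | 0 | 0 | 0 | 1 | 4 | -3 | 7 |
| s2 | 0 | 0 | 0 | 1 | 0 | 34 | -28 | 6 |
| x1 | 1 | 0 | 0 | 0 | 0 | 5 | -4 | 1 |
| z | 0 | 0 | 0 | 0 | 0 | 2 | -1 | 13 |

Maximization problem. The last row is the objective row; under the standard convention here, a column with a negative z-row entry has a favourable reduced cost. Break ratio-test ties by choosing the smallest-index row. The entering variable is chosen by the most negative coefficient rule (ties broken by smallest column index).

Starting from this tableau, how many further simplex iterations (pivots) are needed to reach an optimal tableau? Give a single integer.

1

pivot: s5 in, x2 out → z = 68/5
No improving column remains; optimal.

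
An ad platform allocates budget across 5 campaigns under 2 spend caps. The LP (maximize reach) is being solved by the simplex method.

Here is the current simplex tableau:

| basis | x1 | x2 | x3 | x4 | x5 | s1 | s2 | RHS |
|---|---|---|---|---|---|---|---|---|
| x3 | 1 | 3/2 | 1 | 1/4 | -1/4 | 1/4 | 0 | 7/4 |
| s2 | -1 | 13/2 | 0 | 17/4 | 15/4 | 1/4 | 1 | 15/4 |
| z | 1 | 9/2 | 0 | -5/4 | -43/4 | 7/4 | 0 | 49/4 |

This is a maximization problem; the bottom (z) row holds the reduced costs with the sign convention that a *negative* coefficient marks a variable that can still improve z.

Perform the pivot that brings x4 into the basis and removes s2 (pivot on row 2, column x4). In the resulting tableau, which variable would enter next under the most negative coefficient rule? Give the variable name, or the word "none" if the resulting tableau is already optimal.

x5

Pivot element 17/4. New z-row = old z-row − (-5/4)·(row 2/(17/4)).
Updated z-row coefficients: x1: 12/17, x2: 109/17, x3: 0, x4: 0, x5: -164/17, s1: 31/17, s2: 5/17.
The most negative is -164/17 in column x5, so x5 would enter next.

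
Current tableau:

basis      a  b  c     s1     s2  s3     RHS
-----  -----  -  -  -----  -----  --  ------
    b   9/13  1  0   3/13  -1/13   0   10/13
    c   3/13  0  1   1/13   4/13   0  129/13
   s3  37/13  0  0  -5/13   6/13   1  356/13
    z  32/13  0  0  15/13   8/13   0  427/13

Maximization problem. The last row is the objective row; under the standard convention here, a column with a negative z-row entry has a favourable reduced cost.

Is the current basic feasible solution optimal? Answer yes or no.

yes

No objective-row coefficient is strictly negative, so no entering variable exists; the tableau is optimal.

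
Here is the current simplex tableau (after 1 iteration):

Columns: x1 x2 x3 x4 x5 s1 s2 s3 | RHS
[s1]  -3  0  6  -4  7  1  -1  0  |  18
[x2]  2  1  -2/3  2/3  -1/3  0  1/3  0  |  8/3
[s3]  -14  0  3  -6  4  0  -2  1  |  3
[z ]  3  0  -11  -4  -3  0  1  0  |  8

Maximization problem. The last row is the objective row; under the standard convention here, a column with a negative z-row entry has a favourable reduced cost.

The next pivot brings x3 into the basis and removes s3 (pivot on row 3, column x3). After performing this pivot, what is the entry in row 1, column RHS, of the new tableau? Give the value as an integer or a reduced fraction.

Pivot element is row 3, column x3: 3.
Normalize row 3: new (row 3, RHS) = 3/3 = 1.
row 1 ← row 1 − 6·(new row 3): 18 − 6·1 = 12.

12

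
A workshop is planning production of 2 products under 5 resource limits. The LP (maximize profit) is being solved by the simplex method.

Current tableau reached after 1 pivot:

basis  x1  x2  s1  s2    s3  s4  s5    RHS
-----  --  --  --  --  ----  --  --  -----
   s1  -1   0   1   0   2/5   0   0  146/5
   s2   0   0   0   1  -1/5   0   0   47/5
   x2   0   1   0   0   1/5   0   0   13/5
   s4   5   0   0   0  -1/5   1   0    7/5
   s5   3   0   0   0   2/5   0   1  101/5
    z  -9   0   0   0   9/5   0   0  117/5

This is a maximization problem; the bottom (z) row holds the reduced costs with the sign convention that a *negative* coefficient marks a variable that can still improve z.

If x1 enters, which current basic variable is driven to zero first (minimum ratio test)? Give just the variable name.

Ratios: row 1 (s1): entry -1 ≤ 0, skip; row 2 (s2): entry 0 ≤ 0, skip; row 3 (x2): entry 0 ≤ 0, skip; row 4 (s4): (7/5)/5 = 7/25; row 5 (s5): (101/5)/3 = 101/15.
Minimum ratio 7/25 is in the s4 row, so s4 leaves.

s4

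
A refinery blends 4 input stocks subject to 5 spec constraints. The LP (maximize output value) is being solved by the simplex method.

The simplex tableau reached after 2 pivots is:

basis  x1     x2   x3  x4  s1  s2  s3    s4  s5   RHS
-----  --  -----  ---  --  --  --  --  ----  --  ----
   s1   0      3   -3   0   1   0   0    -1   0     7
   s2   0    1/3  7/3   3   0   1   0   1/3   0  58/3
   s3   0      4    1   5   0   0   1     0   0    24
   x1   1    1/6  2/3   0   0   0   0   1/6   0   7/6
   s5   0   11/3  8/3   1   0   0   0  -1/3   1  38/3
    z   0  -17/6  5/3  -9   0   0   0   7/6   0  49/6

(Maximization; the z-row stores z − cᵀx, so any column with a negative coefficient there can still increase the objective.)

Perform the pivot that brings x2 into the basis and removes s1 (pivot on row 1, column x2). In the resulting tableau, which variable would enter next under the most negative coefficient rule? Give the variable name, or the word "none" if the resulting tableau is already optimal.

x4

Pivot element 3. New z-row = old z-row − (-17/6)·(row 1/3).
Updated z-row coefficients: x1: 0, x2: 0, x3: -7/6, x4: -9, s1: 17/18, s2: 0, s3: 0, s4: 2/9, s5: 0.
The most negative is -9 in column x4, so x4 would enter next.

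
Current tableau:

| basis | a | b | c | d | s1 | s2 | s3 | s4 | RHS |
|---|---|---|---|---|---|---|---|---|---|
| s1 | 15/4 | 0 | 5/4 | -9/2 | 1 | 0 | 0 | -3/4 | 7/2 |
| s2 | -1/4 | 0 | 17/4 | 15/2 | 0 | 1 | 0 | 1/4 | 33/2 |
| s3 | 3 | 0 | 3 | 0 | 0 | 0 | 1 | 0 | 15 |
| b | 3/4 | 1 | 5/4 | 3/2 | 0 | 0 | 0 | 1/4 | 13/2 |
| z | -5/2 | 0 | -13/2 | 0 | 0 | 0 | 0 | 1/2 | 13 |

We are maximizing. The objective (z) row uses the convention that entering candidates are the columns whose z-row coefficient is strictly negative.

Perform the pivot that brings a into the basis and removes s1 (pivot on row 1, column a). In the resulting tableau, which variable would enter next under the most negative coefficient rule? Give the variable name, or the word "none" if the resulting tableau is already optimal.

Pivot element 15/4. New z-row = old z-row − (-5/2)·(row 1/(15/4)).
Updated z-row coefficients: a: 0, b: 0, c: -17/3, d: -3, s1: 2/3, s2: 0, s3: 0, s4: 0.
The most negative is -17/3 in column c, so c would enter next.

c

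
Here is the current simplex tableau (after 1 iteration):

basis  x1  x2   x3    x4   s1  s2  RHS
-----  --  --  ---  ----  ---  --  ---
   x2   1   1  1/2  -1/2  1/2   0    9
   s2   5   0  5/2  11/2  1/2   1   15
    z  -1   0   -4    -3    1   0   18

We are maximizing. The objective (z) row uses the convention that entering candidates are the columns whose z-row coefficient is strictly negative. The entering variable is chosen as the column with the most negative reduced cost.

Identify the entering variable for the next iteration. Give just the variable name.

x3

Objective-row coefficients: x1: -1, x2: 0, x3: -4, x4: -3, s1: 1, s2: 0.
The most negative is -4 in column x3, so x3 enters.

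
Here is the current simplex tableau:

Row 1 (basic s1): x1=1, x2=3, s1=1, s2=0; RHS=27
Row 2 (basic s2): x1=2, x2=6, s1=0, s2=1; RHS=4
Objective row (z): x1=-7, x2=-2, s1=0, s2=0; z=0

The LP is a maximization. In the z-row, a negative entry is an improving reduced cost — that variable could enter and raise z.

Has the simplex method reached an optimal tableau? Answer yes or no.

no

Column x1 has objective-row coefficient -7, which is negative; an improving pivot exists, so not yet optimal.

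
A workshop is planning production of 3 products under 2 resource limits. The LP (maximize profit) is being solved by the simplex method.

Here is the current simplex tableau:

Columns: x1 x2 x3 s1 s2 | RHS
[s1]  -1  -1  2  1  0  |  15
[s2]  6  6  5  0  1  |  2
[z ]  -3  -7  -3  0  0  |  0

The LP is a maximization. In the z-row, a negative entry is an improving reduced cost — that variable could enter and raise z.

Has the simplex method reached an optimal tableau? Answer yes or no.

no

Column x1 has objective-row coefficient -3, which is negative; an improving pivot exists, so not yet optimal.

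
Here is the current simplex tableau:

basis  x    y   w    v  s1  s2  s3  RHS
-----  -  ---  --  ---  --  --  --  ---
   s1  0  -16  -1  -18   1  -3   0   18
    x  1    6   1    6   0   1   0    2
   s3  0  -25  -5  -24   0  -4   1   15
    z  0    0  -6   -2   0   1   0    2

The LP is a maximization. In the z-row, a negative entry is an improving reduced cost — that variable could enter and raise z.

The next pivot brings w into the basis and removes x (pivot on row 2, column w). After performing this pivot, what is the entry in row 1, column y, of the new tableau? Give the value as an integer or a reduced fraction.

-10

Pivot element is row 2, column w: 1.
Normalize row 2: new (row 2, y) = 6/1 = 6.
row 1 ← row 1 − (-1)·(new row 2): -16 − (-1)·6 = -10.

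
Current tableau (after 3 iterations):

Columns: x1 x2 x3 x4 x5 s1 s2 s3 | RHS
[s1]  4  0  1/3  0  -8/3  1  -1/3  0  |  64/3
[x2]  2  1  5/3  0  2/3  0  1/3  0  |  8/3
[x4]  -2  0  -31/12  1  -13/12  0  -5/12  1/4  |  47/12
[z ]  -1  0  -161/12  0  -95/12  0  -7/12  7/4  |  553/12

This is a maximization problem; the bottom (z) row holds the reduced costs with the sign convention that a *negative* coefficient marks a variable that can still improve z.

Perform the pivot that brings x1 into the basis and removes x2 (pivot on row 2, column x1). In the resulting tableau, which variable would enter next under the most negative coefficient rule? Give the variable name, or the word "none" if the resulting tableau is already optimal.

Pivot element 2. New z-row = old z-row − (-1)·(row 2/2).
Updated z-row coefficients: x1: 0, x2: 1/2, x3: -151/12, x4: 0, x5: -91/12, s1: 0, s2: -5/12, s3: 7/4.
The most negative is -151/12 in column x3, so x3 would enter next.

x3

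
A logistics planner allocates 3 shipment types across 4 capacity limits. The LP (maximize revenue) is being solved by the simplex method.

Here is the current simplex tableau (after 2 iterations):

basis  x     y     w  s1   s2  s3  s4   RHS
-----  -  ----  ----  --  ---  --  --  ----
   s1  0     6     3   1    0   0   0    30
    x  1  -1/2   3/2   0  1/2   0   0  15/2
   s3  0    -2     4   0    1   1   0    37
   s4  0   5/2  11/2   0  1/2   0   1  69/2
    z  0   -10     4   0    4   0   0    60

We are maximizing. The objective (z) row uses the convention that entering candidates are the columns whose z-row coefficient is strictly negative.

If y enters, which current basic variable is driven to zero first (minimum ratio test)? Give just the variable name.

s1

Ratios: row 1 (s1): 30/6 = 5; row 2 (x): entry -1/2 ≤ 0, skip; row 3 (s3): entry -2 ≤ 0, skip; row 4 (s4): (69/2)/(5/2) = 69/5.
Minimum ratio 5 is in the s1 row, so s1 leaves.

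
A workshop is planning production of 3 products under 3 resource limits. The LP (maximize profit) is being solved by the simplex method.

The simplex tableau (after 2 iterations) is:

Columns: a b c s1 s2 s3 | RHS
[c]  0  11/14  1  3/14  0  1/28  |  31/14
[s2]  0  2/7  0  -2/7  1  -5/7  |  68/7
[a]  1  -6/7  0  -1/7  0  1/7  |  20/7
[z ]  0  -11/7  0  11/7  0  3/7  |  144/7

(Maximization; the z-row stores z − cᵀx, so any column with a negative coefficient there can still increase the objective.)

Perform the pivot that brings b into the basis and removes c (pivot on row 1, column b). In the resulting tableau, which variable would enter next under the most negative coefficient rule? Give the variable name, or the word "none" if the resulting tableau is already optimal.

Pivot element 11/14. New z-row = old z-row − (-11/7)·(row 1/(11/14)).
Updated z-row coefficients: a: 0, b: 0, c: 2, s1: 2, s2: 0, s3: 1/2.
No coefficient is strictly negative; the tableau after this pivot is optimal.

none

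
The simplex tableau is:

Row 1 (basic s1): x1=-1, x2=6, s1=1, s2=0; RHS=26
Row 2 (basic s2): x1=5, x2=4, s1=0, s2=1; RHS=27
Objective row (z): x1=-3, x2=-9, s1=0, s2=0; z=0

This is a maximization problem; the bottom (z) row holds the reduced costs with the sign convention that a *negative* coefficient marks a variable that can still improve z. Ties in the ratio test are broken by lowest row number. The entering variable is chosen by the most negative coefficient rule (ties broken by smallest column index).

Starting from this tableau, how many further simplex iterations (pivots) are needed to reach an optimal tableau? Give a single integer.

2

pivot: x2 in, s1 out → z = 39
pivot: x1 in, s2 out → z = 1587/34
No improving column remains; optimal.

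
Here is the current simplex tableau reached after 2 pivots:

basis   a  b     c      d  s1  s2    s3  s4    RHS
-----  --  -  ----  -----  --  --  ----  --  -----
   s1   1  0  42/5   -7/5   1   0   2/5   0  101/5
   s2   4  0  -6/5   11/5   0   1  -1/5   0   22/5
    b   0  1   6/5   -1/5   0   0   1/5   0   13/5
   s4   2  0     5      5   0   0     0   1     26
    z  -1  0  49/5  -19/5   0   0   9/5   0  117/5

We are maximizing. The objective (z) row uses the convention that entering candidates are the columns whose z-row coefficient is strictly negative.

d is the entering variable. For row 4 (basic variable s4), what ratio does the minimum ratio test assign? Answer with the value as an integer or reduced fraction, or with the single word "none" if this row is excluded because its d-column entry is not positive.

Ratio = RHS / (d entry) = 26 / 5 = 26/5.

26/5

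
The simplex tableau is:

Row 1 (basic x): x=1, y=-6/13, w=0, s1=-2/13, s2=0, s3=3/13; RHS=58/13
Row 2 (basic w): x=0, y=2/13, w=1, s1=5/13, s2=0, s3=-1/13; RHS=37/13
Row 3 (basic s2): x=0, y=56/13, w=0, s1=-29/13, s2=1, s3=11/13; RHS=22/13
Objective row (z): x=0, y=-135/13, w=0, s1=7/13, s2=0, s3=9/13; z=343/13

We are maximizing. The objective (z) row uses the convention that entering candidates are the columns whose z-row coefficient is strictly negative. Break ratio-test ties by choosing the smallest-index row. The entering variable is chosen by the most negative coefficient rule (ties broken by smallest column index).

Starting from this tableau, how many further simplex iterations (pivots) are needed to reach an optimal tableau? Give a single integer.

2

pivot: y in, s2 out → z = 853/28
pivot: s1 in, w out → z = 119/2
No improving column remains; optimal.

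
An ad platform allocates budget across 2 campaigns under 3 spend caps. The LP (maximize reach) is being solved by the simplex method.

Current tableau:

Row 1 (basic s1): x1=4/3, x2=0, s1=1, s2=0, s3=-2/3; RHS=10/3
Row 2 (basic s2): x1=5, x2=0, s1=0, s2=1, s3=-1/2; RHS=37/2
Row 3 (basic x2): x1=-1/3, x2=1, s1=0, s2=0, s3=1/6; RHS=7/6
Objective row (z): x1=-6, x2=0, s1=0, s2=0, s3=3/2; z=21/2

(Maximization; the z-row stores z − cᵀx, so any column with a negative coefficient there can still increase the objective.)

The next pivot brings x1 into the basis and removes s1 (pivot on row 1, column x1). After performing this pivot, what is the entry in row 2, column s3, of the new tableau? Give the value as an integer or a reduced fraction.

2

Pivot element is row 1, column x1: 4/3.
Normalize row 1: new (row 1, s3) = (-2/3)/(4/3) = -1/2.
row 2 ← row 2 − 5·(new row 1): -1/2 − 5·(-1/2) = 2.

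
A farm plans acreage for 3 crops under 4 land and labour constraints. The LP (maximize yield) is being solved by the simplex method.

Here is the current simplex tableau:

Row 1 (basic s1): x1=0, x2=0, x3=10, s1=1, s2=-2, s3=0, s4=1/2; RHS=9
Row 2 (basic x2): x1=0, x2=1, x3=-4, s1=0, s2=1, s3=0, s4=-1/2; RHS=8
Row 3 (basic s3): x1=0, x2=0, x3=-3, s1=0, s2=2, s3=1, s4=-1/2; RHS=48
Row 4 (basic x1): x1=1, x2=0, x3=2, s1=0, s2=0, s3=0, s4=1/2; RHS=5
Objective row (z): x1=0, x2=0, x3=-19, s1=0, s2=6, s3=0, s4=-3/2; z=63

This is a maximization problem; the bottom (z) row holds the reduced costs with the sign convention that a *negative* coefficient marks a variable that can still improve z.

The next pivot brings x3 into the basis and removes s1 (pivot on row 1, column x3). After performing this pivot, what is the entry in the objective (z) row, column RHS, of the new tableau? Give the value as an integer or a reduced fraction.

Pivot element is row 1, column x3: 10.
Normalize row 1: new (row 1, RHS) = 9/10 = 9/10.
z-row ← z-row − (-19)·(new row 1): 63 − (-19)·(9/10) = 801/10.

801/10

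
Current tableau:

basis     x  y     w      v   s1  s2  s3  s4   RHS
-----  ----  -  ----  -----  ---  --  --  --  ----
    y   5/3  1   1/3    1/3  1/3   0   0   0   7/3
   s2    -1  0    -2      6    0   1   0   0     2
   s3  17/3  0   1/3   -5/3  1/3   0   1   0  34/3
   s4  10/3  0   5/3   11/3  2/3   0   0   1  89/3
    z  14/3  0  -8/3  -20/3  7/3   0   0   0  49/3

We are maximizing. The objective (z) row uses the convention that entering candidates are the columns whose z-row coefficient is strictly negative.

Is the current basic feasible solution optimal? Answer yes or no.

no

Column w has objective-row coefficient -8/3, which is negative; an improving pivot exists, so not yet optimal.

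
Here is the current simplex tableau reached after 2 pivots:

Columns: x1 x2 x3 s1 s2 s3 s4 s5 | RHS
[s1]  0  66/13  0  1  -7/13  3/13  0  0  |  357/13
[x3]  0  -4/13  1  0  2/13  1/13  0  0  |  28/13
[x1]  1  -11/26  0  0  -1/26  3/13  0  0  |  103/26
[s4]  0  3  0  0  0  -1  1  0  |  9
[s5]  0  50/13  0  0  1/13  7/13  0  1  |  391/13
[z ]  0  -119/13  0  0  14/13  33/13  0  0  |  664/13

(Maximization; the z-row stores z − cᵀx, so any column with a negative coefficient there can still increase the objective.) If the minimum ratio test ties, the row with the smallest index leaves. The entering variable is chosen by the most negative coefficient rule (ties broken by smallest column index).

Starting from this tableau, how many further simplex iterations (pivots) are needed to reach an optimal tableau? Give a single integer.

pivot: x2 in, s4 out → z = 1021/13
pivot: s3 in, s1 out → z = 409/5
No improving column remains; optimal.

2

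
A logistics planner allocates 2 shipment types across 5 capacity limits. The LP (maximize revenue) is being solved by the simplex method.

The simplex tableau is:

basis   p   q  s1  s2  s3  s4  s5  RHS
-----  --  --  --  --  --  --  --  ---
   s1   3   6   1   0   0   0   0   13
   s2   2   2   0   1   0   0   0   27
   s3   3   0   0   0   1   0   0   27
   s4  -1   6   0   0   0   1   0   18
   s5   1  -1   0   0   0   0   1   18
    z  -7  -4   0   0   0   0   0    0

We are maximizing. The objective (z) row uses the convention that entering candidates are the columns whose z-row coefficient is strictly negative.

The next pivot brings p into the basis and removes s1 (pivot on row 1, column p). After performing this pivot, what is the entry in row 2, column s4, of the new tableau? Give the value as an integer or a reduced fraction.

0

Pivot element is row 1, column p: 3.
Normalize row 1: new (row 1, s4) = 0/3 = 0.
row 2 ← row 2 − 2·(new row 1): 0 − 2·0 = 0.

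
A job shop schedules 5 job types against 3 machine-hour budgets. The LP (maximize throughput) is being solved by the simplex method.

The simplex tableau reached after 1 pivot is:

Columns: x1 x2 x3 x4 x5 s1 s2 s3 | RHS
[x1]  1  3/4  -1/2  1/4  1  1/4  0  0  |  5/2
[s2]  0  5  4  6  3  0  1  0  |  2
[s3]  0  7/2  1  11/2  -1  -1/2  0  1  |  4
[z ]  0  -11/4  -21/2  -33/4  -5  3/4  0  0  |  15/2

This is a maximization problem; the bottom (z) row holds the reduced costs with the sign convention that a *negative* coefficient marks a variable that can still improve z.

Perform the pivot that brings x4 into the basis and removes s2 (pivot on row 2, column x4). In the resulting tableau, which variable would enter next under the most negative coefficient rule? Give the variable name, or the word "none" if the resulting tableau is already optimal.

Pivot element 6. New z-row = old z-row − (-33/4)·(row 2/6).
Updated z-row coefficients: x1: 0, x2: 33/8, x3: -5, x4: 0, x5: -7/8, s1: 3/4, s2: 11/8, s3: 0.
The most negative is -5 in column x3, so x3 would enter next.

x3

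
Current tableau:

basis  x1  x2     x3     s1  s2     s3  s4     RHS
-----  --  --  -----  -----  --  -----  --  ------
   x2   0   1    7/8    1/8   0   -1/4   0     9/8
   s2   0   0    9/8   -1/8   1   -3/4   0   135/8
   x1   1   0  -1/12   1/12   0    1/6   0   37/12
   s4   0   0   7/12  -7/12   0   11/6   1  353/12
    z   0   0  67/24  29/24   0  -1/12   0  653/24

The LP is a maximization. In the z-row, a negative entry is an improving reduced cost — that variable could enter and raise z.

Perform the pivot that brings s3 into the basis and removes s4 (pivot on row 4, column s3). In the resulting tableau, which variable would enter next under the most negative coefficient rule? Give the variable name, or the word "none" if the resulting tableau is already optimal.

Pivot element 11/6. New z-row = old z-row − (-1/12)·(row 4/(11/6)).
Updated z-row coefficients: x1: 0, x2: 0, x3: 31/11, s1: 13/11, s2: 0, s3: 0, s4: 1/22.
No coefficient is strictly negative; the tableau after this pivot is optimal.

none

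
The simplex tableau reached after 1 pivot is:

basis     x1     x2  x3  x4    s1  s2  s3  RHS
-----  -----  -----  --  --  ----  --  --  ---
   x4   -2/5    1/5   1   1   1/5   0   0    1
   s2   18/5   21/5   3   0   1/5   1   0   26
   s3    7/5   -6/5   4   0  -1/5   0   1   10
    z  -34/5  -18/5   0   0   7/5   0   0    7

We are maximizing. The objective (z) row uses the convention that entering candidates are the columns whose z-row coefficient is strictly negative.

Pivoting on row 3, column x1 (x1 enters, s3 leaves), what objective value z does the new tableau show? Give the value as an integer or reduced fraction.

Minimum ratio for x1: 10/(7/5) = 50/7.
z changes by −(z-row coeff of x1)·ratio = −(-34/5)·(50/7) = 340/7.
New z = 7 + (340/7) = 389/7.

389/7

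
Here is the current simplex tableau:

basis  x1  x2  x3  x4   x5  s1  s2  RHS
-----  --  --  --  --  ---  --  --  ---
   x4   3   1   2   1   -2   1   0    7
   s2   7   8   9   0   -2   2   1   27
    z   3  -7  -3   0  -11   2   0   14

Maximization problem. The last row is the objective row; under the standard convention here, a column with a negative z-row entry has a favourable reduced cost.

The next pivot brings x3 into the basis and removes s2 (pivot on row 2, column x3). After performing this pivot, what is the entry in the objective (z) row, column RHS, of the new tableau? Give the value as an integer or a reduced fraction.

Pivot element is row 2, column x3: 9.
Normalize row 2: new (row 2, RHS) = 27/9 = 3.
z-row ← z-row − (-3)·(new row 2): 14 − (-3)·3 = 23.

23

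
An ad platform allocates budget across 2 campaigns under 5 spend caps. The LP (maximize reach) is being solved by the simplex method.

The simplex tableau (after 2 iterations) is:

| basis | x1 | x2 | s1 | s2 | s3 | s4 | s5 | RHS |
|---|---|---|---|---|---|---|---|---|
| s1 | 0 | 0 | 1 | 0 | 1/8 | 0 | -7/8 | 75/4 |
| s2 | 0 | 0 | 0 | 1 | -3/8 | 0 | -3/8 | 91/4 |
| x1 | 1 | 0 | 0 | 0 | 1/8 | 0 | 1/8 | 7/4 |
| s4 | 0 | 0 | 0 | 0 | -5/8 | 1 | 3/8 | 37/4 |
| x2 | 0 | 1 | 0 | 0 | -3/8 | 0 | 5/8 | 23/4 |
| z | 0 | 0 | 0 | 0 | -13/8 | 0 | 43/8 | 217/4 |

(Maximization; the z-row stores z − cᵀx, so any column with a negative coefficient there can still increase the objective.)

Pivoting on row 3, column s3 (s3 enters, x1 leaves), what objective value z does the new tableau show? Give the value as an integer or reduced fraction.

77

Minimum ratio for s3: (7/4)/(1/8) = 14.
z changes by −(z-row coeff of s3)·ratio = −(-13/8)·14 = 91/4.
New z = 217/4 + (91/4) = 77.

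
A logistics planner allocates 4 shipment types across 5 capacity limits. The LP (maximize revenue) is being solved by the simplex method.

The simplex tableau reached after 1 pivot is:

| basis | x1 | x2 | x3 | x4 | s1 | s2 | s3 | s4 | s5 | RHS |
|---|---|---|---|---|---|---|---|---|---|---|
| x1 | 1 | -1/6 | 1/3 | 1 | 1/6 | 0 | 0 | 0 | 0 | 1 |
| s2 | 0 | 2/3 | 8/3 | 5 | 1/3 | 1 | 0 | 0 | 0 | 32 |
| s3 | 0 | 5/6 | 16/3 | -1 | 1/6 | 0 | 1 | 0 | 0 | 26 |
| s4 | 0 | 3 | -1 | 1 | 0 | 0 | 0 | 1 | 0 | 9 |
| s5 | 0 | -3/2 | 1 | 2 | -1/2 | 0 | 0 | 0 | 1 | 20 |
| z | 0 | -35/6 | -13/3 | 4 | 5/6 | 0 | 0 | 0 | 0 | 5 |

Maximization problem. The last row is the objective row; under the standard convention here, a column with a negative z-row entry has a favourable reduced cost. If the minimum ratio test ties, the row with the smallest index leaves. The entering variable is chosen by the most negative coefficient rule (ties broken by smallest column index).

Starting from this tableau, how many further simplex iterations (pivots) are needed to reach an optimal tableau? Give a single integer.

2

pivot: x2 in, s4 out → z = 45/2
pivot: x3 in, s3 out → z = 4928/101
No improving column remains; optimal.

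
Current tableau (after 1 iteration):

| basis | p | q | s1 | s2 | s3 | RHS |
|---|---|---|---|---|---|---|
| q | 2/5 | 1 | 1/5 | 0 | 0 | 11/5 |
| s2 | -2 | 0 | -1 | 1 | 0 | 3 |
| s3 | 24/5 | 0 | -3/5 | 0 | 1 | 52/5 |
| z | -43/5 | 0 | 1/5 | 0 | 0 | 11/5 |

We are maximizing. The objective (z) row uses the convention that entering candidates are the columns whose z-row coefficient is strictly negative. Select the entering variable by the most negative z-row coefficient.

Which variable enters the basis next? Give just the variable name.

Objective-row coefficients: p: -43/5, q: 0, s1: 1/5, s2: 0, s3: 0.
The most negative is -43/5 in column p, so p enters.

p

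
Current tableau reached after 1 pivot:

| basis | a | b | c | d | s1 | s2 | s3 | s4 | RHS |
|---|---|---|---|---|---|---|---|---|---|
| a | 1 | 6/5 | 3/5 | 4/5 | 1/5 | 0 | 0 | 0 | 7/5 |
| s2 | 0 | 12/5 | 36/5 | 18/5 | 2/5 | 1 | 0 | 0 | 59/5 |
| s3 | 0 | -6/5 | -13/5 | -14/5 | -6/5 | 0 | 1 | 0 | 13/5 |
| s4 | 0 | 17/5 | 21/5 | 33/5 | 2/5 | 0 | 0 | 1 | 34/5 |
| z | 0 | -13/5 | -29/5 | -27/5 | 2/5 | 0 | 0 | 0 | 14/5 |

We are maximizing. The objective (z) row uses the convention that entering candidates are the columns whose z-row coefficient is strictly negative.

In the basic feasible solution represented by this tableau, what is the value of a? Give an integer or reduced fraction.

7/5

a is basic (row 1); its value is the RHS of that row: 7/5.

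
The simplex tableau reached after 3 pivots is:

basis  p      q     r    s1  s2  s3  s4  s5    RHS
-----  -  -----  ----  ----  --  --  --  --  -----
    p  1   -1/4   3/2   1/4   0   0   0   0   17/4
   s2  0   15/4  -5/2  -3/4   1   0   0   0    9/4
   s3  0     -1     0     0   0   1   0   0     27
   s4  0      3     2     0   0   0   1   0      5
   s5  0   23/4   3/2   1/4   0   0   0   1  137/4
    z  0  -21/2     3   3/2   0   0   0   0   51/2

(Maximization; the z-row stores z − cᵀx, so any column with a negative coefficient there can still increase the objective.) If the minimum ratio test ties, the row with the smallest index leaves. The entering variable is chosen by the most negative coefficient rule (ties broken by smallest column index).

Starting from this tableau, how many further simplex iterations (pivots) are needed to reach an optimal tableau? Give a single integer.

2

pivot: q in, s2 out → z = 159/5
pivot: r in, s4 out → z = 35
No improving column remains; optimal.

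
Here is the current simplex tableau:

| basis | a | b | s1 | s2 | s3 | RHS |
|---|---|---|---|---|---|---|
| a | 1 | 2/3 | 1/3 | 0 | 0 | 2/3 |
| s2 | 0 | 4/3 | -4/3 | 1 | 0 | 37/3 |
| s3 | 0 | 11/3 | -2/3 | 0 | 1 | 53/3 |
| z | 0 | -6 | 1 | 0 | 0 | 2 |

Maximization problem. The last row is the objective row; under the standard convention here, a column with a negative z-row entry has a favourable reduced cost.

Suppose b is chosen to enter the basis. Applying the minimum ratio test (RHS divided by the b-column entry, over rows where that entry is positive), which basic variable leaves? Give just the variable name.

a

Ratios: row 1 (a): (2/3)/(2/3) = 1; row 2 (s2): (37/3)/(4/3) = 37/4; row 3 (s3): (53/3)/(11/3) = 53/11.
Minimum ratio 1 is in the a row, so a leaves.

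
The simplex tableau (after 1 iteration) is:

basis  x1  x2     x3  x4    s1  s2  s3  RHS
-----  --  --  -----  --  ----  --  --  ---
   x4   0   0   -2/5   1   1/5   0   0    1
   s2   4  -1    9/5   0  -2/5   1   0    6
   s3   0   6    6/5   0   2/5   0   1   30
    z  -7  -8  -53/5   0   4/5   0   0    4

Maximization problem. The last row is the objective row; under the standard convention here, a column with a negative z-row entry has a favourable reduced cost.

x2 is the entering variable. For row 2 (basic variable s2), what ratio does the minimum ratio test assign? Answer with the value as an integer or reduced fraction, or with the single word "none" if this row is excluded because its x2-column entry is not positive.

none

The x2 entry in row 2 is -1 ≤ 0, so this row gives no ratio.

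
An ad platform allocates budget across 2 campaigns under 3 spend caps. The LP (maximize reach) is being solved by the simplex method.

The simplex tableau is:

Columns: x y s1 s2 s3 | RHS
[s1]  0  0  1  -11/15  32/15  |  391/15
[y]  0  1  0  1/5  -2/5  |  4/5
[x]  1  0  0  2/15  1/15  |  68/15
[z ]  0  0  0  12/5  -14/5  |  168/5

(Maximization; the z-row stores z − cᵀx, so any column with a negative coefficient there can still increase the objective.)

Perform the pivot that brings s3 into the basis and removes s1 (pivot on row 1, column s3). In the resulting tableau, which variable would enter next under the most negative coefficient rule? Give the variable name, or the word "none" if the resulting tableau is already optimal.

Pivot element 32/15. New z-row = old z-row − (-14/5)·(row 1/(32/15)).
Updated z-row coefficients: x: 0, y: 0, s1: 21/16, s2: 23/16, s3: 0.
No coefficient is strictly negative; the tableau after this pivot is optimal.

none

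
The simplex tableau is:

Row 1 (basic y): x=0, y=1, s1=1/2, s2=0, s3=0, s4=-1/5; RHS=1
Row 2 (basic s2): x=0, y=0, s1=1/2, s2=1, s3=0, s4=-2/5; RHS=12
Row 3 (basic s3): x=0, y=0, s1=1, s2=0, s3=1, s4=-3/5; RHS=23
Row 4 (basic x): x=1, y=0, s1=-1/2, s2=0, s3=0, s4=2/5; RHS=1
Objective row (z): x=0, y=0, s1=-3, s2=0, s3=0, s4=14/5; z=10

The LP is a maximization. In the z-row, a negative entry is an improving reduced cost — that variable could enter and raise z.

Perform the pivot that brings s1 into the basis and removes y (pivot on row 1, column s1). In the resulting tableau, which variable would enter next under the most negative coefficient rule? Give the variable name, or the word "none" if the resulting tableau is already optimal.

Pivot element 1/2. New z-row = old z-row − (-3)·(row 1/(1/2)).
Updated z-row coefficients: x: 0, y: 6, s1: 0, s2: 0, s3: 0, s4: 8/5.
No coefficient is strictly negative; the tableau after this pivot is optimal.

none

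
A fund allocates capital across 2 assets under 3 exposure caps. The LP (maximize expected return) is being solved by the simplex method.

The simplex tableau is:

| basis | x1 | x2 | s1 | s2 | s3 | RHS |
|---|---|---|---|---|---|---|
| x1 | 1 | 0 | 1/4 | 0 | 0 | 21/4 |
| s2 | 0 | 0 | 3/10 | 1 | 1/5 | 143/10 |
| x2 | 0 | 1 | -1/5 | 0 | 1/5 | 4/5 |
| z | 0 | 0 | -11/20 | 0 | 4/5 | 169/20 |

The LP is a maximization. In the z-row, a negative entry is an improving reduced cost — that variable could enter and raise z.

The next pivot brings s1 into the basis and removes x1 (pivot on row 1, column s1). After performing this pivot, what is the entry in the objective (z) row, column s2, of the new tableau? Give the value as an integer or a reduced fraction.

0

Pivot element is row 1, column s1: 1/4.
Normalize row 1: new (row 1, s2) = 0/(1/4) = 0.
z-row ← z-row − (-11/20)·(new row 1): 0 − (-11/20)·0 = 0.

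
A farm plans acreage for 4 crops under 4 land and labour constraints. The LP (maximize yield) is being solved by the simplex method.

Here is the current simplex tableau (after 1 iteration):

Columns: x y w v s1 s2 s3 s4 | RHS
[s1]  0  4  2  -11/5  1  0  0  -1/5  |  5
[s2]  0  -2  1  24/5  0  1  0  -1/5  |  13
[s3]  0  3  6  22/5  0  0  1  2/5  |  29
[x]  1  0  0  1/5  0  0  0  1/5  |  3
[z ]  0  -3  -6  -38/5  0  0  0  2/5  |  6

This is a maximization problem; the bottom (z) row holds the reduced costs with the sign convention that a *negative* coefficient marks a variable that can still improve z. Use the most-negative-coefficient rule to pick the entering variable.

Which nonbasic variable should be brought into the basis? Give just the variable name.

v

Objective-row coefficients: x: 0, y: -3, w: -6, v: -38/5, s1: 0, s2: 0, s3: 0, s4: 2/5.
The most negative is -38/5 in column v, so v enters.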